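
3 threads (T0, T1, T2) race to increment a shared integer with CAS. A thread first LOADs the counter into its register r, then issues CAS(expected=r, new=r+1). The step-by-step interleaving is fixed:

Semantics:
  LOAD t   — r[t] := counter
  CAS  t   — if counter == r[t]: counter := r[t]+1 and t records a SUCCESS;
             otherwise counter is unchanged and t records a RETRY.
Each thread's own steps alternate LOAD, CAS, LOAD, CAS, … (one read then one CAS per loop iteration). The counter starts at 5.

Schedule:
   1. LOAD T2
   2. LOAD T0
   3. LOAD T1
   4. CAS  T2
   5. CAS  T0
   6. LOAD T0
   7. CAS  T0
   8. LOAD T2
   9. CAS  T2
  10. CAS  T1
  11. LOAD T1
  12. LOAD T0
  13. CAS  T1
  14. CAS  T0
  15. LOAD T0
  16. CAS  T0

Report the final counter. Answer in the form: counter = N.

counter = 10

[1] T2.load  rd  (counter 5, T2.r 5)
[2] T0.load  rd  (counter 5, T0.r 5)
[3] T1.load  rd  (counter 5, T1.r 5)
[4] T2.cas  hit  (counter 6, T2.r 5)
[5] T0.cas  miss  (counter 6, T0.r 5)
[6] T0.load  rd  (counter 6, T0.r 6)
[7] T0.cas  hit  (counter 7, T0.r 6)
[8] T2.load  rd  (counter 7, T2.r 7)
[9] T2.cas  hit  (counter 8, T2.r 7)
[10] T1.cas  miss  (counter 8, T1.r 5)
[11] T1.load  rd  (counter 8, T1.r 8)
[12] T0.load  rd  (counter 8, T0.r 8)
[13] T1.cas  hit  (counter 9, T1.r 8)
[14] T0.cas  miss  (counter 9, T0.r 8)
[15] T0.load  rd  (counter 9, T0.r 9)
[16] T0.cas  hit  (counter 10, T0.r 9)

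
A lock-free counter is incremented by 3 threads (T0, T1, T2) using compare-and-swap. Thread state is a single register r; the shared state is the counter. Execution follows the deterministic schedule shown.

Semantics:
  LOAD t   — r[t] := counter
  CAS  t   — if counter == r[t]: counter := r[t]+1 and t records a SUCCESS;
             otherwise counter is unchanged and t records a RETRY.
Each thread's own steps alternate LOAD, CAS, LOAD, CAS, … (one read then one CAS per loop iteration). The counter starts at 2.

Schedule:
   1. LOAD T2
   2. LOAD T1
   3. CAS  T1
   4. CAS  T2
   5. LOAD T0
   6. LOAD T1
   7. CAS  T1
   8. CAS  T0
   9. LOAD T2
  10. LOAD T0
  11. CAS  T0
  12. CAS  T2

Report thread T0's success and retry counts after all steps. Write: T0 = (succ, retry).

T0 = (1, 1)

#1 T2 reads 2
#2 T1 reads 2
#3 T1 CAS(2→3) writes; counter now 3
#4 T2 CAS(2→3) fails; counter now 3
#5 T0 reads 3
#6 T1 reads 3
#7 T1 CAS(3→4) writes; counter now 4
#8 T0 CAS(3→4) fails; counter now 4
#9 T2 reads 4
#10 T0 reads 4
#11 T0 CAS(4→5) writes; counter now 5
#12 T2 CAS(4→5) fails; counter now 5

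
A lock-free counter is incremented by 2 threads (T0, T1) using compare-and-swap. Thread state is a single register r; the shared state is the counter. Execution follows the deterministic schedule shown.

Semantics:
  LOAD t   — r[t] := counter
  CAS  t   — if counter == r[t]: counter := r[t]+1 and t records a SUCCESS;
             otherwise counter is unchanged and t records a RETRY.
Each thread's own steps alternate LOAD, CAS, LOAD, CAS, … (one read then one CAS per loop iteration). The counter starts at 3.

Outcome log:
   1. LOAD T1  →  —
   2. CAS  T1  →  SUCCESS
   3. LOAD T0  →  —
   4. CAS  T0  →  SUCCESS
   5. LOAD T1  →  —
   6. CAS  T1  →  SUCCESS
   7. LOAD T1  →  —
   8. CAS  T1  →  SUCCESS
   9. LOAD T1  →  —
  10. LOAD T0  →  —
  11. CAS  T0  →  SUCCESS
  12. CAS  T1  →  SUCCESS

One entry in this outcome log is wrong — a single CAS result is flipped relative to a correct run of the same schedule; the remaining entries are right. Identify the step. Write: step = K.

Reference trace:
step 1: T1 LOAD ⇒ load; ctr=3 reg=3
step 2: T1 CAS ⇒ ok; ctr=4 reg=3
step 3: T0 LOAD ⇒ load; ctr=4 reg=4
step 4: T0 CAS ⇒ ok; ctr=5 reg=4
step 5: T1 LOAD ⇒ load; ctr=5 reg=5
step 6: T1 CAS ⇒ ok; ctr=6 reg=5
step 7: T1 LOAD ⇒ load; ctr=6 reg=6
step 8: T1 CAS ⇒ ok; ctr=7 reg=6
step 9: T1 LOAD ⇒ load; ctr=7 reg=7
step 10: T0 LOAD ⇒ load; ctr=7 reg=7
step 11: T0 CAS ⇒ ok; ctr=8 reg=7
step 12: T1 CAS ⇒ retry; ctr=8 reg=7
Log disagrees first at step 12.

step = 12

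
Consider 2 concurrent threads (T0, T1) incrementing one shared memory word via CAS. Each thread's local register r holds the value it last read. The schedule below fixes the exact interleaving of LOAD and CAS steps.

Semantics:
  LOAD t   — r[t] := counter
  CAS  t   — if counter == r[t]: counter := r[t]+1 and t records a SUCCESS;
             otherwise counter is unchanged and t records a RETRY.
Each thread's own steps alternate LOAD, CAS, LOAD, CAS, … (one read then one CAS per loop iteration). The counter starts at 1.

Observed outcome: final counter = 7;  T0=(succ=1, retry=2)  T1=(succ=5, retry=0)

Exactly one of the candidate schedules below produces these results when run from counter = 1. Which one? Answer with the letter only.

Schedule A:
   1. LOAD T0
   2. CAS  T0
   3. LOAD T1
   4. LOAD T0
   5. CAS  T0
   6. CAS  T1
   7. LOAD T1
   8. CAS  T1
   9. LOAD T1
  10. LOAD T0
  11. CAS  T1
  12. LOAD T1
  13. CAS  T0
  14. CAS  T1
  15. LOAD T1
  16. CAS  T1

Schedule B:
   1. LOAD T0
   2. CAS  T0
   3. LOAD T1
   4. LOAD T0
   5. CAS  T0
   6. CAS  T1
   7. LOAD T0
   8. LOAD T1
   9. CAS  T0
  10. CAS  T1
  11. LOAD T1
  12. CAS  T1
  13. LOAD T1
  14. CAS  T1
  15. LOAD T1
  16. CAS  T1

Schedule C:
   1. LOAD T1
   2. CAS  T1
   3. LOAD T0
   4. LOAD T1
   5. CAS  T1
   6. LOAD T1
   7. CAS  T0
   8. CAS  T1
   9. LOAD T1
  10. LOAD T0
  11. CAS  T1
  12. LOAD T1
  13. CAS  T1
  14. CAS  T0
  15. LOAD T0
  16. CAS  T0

Tracing schedule C:
step 1: T1 LOAD ⇒ load; ctr=1 reg=1
step 2: T1 CAS ⇒ ok; ctr=2 reg=1
step 3: T0 LOAD ⇒ load; ctr=2 reg=2
step 4: T1 LOAD ⇒ load; ctr=2 reg=2
step 5: T1 CAS ⇒ ok; ctr=3 reg=2
step 6: T1 LOAD ⇒ load; ctr=3 reg=3
step 7: T0 CAS ⇒ retry; ctr=3 reg=2
step 8: T1 CAS ⇒ ok; ctr=4 reg=3
step 9: T1 LOAD ⇒ load; ctr=4 reg=4
step 10: T0 LOAD ⇒ load; ctr=4 reg=4
step 11: T1 CAS ⇒ ok; ctr=5 reg=4
step 12: T1 LOAD ⇒ load; ctr=5 reg=5
step 13: T1 CAS ⇒ ok; ctr=6 reg=5
step 14: T0 CAS ⇒ retry; ctr=6 reg=4
step 15: T0 LOAD ⇒ load; ctr=6 reg=6
step 16: T0 CAS ⇒ ok; ctr=7 reg=6

C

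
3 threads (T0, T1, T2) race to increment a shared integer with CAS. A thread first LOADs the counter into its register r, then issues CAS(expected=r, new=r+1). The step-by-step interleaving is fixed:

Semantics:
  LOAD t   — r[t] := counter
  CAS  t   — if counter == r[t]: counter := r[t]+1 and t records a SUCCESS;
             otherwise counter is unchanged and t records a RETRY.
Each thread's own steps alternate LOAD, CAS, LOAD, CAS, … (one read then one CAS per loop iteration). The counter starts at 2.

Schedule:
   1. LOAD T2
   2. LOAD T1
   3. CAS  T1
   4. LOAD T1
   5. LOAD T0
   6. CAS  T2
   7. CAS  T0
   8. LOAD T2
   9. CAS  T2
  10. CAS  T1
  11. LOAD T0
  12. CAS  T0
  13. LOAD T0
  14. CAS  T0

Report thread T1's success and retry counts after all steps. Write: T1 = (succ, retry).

T1 = (1, 1)

T2 LOAD — after: cnt=2, r=2 — load
T1 LOAD — after: cnt=2, r=2 — load
T1 CAS — after: cnt=3, r=2 — ok
T1 LOAD — after: cnt=3, r=3 — load
T0 LOAD — after: cnt=3, r=3 — load
T2 CAS — after: cnt=3, r=2 — retry
T0 CAS — after: cnt=4, r=3 — ok
T2 LOAD — after: cnt=4, r=4 — load
T2 CAS — after: cnt=5, r=4 — ok
T1 CAS — after: cnt=5, r=3 — retry
T0 LOAD — after: cnt=5, r=5 — load
T0 CAS — after: cnt=6, r=5 — ok
T0 LOAD — after: cnt=6, r=6 — load
T0 CAS — after: cnt=7, r=6 — ok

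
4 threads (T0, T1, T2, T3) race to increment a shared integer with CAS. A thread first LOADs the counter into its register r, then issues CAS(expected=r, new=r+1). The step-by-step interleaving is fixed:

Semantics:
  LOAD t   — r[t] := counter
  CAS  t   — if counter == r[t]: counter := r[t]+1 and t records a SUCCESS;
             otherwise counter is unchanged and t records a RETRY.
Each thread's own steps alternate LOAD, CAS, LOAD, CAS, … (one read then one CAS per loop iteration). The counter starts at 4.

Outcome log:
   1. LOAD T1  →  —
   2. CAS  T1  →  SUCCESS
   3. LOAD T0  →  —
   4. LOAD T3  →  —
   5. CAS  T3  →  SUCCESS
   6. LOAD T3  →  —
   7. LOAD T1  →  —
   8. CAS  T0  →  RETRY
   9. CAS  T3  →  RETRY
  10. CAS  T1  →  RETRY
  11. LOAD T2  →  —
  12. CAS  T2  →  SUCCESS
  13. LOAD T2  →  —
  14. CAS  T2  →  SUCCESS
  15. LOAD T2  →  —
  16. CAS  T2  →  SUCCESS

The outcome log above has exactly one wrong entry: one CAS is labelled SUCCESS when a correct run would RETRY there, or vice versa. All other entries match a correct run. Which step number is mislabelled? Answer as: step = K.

Reference trace:
1. LOAD T1 → mem=4 r[T1]=4 [LOAD]
2. CAS T1 → mem=5 r[T1]=4 [OK]
3. LOAD T0 → mem=5 r[T0]=5 [LOAD]
4. LOAD T3 → mem=5 r[T3]=5 [LOAD]
5. CAS T3 → mem=6 r[T3]=5 [OK]
6. LOAD T3 → mem=6 r[T3]=6 [LOAD]
7. LOAD T1 → mem=6 r[T1]=6 [LOAD]
8. CAS T0 → mem=6 r[T0]=5 [RETRY]
9. CAS T3 → mem=7 r[T3]=6 [OK]
10. CAS T1 → mem=7 r[T1]=6 [RETRY]
11. LOAD T2 → mem=7 r[T2]=7 [LOAD]
12. CAS T2 → mem=8 r[T2]=7 [OK]
13. LOAD T2 → mem=8 r[T2]=8 [LOAD]
14. CAS T2 → mem=9 r[T2]=8 [OK]
15. LOAD T2 → mem=9 r[T2]=9 [LOAD]
16. CAS T2 → mem=10 r[T2]=9 [OK]
Mismatch at 9.

step = 9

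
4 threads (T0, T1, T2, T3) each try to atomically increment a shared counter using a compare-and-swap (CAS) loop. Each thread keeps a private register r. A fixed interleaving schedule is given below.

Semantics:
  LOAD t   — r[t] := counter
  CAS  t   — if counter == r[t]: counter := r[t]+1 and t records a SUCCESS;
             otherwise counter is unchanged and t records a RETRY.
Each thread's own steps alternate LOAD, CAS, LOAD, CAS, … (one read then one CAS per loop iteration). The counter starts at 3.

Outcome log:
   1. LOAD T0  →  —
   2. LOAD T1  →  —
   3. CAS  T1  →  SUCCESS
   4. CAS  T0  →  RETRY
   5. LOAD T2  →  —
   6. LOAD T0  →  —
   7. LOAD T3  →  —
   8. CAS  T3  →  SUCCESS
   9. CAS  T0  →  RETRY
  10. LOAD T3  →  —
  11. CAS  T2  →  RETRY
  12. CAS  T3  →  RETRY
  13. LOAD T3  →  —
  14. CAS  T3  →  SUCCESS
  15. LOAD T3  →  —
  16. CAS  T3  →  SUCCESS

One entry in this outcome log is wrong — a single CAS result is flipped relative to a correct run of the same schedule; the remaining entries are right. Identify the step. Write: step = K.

Re-executing:
#1 T0 reads 3
#2 T1 reads 3
#3 T1 CAS(3→4) writes; counter now 4
#4 T0 CAS(3→4) fails; counter now 4
#5 T2 reads 4
#6 T0 reads 4
#7 T3 reads 4
#8 T3 CAS(4→5) writes; counter now 5
#9 T0 CAS(4→5) fails; counter now 5
#10 T3 reads 5
#11 T2 CAS(4→5) fails; counter now 5
#12 T3 CAS(5→6) writes; counter now 6
#13 T3 reads 6
#14 T3 CAS(6→7) writes; counter now 7
#15 T3 reads 7
#16 T3 CAS(7→8) writes; counter now 8
Mismatch at 12.

step = 12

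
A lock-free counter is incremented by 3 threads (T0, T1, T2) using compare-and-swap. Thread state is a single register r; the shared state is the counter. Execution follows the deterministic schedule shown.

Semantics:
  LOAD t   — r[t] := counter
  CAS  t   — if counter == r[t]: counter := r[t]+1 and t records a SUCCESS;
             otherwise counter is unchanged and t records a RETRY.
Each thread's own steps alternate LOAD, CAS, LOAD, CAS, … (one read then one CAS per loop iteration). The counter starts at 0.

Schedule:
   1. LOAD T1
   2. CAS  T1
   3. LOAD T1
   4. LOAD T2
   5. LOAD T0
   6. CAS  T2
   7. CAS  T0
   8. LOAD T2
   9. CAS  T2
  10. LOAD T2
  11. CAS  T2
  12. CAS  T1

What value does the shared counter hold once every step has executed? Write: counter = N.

#1 T1 reads 0
#2 T1 CAS(0→1) writes; counter now 1
#3 T1 reads 1
#4 T2 reads 1
#5 T0 reads 1
#6 T2 CAS(1→2) writes; counter now 2
#7 T0 CAS(1→2) fails; counter now 2
#8 T2 reads 2
#9 T2 CAS(2→3) writes; counter now 3
#10 T2 reads 3
#11 T2 CAS(3→4) writes; counter now 4
#12 T1 CAS(1→2) fails; counter now 4

counter = 4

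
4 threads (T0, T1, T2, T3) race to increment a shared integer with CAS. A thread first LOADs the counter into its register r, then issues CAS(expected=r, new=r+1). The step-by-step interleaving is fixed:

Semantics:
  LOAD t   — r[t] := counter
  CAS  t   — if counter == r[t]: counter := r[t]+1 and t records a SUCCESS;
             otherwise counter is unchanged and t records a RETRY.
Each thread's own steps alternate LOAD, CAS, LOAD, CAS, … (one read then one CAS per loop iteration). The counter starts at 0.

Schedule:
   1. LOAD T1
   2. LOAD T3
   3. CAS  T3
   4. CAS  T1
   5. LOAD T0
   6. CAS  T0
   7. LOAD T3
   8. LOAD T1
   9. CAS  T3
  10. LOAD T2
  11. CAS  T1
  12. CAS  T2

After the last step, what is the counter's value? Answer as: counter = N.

step 1: T1 LOAD ⇒ load; ctr=0 reg=0
step 2: T3 LOAD ⇒ load; ctr=0 reg=0
step 3: T3 CAS ⇒ ok; ctr=1 reg=0
step 4: T1 CAS ⇒ retry; ctr=1 reg=0
step 5: T0 LOAD ⇒ load; ctr=1 reg=1
step 6: T0 CAS ⇒ ok; ctr=2 reg=1
step 7: T3 LOAD ⇒ load; ctr=2 reg=2
step 8: T1 LOAD ⇒ load; ctr=2 reg=2
step 9: T3 CAS ⇒ ok; ctr=3 reg=2
step 10: T2 LOAD ⇒ load; ctr=3 reg=3
step 11: T1 CAS ⇒ retry; ctr=3 reg=2
step 12: T2 CAS ⇒ ok; ctr=4 reg=3

counter = 4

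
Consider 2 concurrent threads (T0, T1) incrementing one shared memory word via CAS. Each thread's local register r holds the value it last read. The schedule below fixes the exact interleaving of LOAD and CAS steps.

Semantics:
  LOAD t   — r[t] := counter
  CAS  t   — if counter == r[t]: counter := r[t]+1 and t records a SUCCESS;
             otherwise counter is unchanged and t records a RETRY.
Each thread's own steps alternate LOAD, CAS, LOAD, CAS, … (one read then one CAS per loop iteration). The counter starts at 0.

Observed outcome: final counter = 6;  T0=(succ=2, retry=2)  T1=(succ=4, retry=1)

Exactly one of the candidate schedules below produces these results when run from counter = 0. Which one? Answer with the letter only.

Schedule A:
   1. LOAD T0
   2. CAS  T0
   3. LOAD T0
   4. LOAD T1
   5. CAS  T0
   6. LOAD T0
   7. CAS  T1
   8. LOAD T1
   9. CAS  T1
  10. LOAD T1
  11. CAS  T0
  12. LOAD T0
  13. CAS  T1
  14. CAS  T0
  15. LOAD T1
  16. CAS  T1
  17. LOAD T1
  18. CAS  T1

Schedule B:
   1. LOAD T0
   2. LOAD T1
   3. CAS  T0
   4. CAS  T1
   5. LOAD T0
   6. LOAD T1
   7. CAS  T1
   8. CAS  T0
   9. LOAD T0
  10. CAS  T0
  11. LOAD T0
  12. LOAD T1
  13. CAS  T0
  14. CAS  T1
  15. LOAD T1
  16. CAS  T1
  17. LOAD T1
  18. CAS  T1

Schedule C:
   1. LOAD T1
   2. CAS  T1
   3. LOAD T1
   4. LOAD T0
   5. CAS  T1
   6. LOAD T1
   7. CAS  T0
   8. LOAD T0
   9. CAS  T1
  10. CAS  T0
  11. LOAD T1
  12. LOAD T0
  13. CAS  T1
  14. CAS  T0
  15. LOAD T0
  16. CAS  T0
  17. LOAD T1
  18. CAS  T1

A

Simulating candidate A:
   1) LOAD T0:  M=0  r_T0=0
   2) CAS  T0:  M=1  r_T0=0 ✓
   3) LOAD T0:  M=1  r_T0=1
   4) LOAD T1:  M=1  r_T1=1
   5) CAS  T0:  M=2  r_T0=1 ✓
   6) LOAD T0:  M=2  r_T0=2
   7) CAS  T1:  M=2  r_T1=1 ✗
   8) LOAD T1:  M=2  r_T1=2
   9) CAS  T1:  M=3  r_T1=2 ✓
  10) LOAD T1:  M=3  r_T1=3
  11) CAS  T0:  M=3  r_T0=2 ✗
  12) LOAD T0:  M=3  r_T0=3
  13) CAS  T1:  M=4  r_T1=3 ✓
  14) CAS  T0:  M=4  r_T0=3 ✗
  15) LOAD T1:  M=4  r_T1=4
  16) CAS  T1:  M=5  r_T1=4 ✓
  17) LOAD T1:  M=5  r_T1=5
  18) CAS  T1:  M=6  r_T1=5 ✓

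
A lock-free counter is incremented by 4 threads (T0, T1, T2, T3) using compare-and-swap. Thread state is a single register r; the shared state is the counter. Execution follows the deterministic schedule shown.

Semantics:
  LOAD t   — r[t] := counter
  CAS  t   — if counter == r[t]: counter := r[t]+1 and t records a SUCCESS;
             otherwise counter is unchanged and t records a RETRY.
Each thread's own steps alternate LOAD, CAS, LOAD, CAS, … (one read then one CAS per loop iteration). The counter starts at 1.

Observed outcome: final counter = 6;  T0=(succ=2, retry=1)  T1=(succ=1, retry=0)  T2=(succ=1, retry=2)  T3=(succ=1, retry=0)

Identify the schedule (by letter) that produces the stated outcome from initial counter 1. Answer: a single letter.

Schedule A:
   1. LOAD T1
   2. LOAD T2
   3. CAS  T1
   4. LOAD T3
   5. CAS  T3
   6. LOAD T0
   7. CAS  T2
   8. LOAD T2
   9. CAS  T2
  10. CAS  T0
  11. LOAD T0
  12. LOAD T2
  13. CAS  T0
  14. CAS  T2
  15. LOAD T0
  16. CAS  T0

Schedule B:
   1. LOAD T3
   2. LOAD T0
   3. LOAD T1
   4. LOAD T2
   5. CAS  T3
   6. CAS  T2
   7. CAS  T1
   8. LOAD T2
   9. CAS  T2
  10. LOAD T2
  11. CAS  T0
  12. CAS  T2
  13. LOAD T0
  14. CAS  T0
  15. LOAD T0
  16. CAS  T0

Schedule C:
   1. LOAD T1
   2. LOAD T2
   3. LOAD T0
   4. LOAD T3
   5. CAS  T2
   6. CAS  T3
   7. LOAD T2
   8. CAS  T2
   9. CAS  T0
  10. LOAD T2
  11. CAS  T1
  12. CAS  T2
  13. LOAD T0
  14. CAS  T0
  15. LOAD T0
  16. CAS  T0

Tracing schedule A:
T1 LOAD — after: cnt=1, r=1 — load
T2 LOAD — after: cnt=1, r=1 — load
T1 CAS — after: cnt=2, r=1 — ok
T3 LOAD — after: cnt=2, r=2 — load
T3 CAS — after: cnt=3, r=2 — ok
T0 LOAD — after: cnt=3, r=3 — load
T2 CAS — after: cnt=3, r=1 — retry
T2 LOAD — after: cnt=3, r=3 — load
T2 CAS — after: cnt=4, r=3 — ok
T0 CAS — after: cnt=4, r=3 — retry
T0 LOAD — after: cnt=4, r=4 — load
T2 LOAD — after: cnt=4, r=4 — load
T0 CAS — after: cnt=5, r=4 — ok
T2 CAS — after: cnt=5, r=4 — retry
T0 LOAD — after: cnt=5, r=5 — load
T0 CAS — after: cnt=6, r=5 — ok

A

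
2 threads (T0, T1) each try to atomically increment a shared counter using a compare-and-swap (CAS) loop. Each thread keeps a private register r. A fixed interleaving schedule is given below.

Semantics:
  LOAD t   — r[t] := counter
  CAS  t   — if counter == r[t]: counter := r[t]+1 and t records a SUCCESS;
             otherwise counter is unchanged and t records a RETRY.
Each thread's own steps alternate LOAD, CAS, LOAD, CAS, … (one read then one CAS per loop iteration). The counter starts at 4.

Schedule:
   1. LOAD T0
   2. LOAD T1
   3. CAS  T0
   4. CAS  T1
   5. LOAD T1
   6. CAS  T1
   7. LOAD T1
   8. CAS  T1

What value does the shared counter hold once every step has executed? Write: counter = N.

   1) LOAD T0:  M=4  r_T0=4
   2) LOAD T1:  M=4  r_T1=4
   3) CAS  T0:  M=5  r_T0=4 ✓
   4) CAS  T1:  M=5  r_T1=4 ✗
   5) LOAD T1:  M=5  r_T1=5
   6) CAS  T1:  M=6  r_T1=5 ✓
   7) LOAD T1:  M=6  r_T1=6
   8) CAS  T1:  M=7  r_T1=6 ✓

counter = 7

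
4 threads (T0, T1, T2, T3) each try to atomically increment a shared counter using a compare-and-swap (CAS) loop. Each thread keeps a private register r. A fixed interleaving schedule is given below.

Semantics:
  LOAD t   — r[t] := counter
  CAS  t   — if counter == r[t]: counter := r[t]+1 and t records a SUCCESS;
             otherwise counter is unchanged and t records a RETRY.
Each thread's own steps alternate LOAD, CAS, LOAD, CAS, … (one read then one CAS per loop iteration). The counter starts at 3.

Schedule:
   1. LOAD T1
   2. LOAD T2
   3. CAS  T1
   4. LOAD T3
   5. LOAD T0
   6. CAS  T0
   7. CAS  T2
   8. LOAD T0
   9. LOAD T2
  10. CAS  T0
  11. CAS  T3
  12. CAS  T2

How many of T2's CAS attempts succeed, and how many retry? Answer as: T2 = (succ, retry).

T2 = (0, 2)

step 1: T1 LOAD ⇒ load; ctr=3 reg=3
step 2: T2 LOAD ⇒ load; ctr=3 reg=3
step 3: T1 CAS ⇒ ok; ctr=4 reg=3
step 4: T3 LOAD ⇒ load; ctr=4 reg=4
step 5: T0 LOAD ⇒ load; ctr=4 reg=4
step 6: T0 CAS ⇒ ok; ctr=5 reg=4
step 7: T2 CAS ⇒ retry; ctr=5 reg=3
step 8: T0 LOAD ⇒ load; ctr=5 reg=5
step 9: T2 LOAD ⇒ load; ctr=5 reg=5
step 10: T0 CAS ⇒ ok; ctr=6 reg=5
step 11: T3 CAS ⇒ retry; ctr=6 reg=4
step 12: T2 CAS ⇒ retry; ctr=6 reg=5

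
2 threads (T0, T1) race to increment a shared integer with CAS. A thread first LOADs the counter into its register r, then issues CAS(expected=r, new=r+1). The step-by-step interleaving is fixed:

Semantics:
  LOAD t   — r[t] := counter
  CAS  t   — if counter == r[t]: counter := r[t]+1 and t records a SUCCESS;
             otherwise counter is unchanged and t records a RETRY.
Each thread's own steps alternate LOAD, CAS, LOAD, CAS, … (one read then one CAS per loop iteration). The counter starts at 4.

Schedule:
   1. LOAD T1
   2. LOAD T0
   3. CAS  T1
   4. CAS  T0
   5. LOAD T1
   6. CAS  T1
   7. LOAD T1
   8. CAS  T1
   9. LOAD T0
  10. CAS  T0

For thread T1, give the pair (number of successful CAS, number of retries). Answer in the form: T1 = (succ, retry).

T1 = (3, 0)

#1 T1 reads 4
#2 T0 reads 4
#3 T1 CAS(4→5) writes; counter now 5
#4 T0 CAS(4→5) fails; counter now 5
#5 T1 reads 5
#6 T1 CAS(5→6) writes; counter now 6
#7 T1 reads 6
#8 T1 CAS(6→7) writes; counter now 7
#9 T0 reads 7
#10 T0 CAS(7→8) writes; counter now 8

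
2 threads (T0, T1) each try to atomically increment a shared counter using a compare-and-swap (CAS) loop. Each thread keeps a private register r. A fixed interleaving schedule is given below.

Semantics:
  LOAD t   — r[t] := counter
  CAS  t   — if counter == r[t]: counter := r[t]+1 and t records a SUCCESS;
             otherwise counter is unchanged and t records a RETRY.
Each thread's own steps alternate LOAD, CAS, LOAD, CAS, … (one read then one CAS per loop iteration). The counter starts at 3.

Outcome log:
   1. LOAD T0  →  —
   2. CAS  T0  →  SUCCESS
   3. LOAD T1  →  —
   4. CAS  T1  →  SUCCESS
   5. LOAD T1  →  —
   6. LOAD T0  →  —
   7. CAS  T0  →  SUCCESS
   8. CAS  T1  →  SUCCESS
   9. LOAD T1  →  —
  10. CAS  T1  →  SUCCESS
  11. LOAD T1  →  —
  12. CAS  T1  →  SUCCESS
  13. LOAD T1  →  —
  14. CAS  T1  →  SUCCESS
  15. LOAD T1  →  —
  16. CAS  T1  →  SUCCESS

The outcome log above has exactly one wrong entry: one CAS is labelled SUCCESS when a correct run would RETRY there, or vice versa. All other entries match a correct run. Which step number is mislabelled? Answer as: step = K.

step = 8

Re-executing:
1. LOAD T0 → mem=3 r[T0]=3 [LOAD]
2. CAS T0 → mem=4 r[T0]=3 [OK]
3. LOAD T1 → mem=4 r[T1]=4 [LOAD]
4. CAS T1 → mem=5 r[T1]=4 [OK]
5. LOAD T1 → mem=5 r[T1]=5 [LOAD]
6. LOAD T0 → mem=5 r[T0]=5 [LOAD]
7. CAS T0 → mem=6 r[T0]=5 [OK]
8. CAS T1 → mem=6 r[T1]=5 [RETRY]
9. LOAD T1 → mem=6 r[T1]=6 [LOAD]
10. CAS T1 → mem=7 r[T1]=6 [OK]
11. LOAD T1 → mem=7 r[T1]=7 [LOAD]
12. CAS T1 → mem=8 r[T1]=7 [OK]
13. LOAD T1 → mem=8 r[T1]=8 [LOAD]
14. CAS T1 → mem=9 r[T1]=8 [OK]
15. LOAD T1 → mem=9 r[T1]=9 [LOAD]
16. CAS T1 → mem=10 r[T1]=9 [OK]
Mismatch at 8.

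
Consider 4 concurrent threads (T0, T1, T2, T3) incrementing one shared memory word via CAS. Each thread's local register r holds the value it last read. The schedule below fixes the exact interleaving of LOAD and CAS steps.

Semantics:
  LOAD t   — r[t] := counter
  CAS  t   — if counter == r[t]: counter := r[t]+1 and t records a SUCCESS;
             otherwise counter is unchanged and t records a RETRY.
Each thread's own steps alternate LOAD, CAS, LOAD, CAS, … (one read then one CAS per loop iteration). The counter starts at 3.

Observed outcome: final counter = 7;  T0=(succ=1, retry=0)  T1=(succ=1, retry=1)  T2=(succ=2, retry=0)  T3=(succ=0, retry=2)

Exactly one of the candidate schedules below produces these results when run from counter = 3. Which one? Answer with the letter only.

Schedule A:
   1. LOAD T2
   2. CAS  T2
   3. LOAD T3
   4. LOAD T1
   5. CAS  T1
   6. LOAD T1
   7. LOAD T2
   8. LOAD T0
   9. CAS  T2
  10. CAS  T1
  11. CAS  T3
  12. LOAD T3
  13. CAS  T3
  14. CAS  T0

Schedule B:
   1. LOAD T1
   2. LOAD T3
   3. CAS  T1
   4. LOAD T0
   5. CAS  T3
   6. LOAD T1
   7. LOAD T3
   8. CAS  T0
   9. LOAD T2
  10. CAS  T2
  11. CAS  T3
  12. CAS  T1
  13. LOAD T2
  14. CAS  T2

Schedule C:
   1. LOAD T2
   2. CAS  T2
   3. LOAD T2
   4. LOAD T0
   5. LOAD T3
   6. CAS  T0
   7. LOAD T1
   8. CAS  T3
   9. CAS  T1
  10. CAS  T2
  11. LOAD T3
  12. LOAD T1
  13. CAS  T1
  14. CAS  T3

Simulating candidate B:
1. LOAD T1 → mem=3 r[T1]=3 [LOAD]
2. LOAD T3 → mem=3 r[T3]=3 [LOAD]
3. CAS T1 → mem=4 r[T1]=3 [OK]
4. LOAD T0 → mem=4 r[T0]=4 [LOAD]
5. CAS T3 → mem=4 r[T3]=3 [RETRY]
6. LOAD T1 → mem=4 r[T1]=4 [LOAD]
7. LOAD T3 → mem=4 r[T3]=4 [LOAD]
8. CAS T0 → mem=5 r[T0]=4 [OK]
9. LOAD T2 → mem=5 r[T2]=5 [LOAD]
10. CAS T2 → mem=6 r[T2]=5 [OK]
11. CAS T3 → mem=6 r[T3]=4 [RETRY]
12. CAS T1 → mem=6 r[T1]=4 [RETRY]
13. LOAD T2 → mem=6 r[T2]=6 [LOAD]
14. CAS T2 → mem=7 r[T2]=6 [OK]

B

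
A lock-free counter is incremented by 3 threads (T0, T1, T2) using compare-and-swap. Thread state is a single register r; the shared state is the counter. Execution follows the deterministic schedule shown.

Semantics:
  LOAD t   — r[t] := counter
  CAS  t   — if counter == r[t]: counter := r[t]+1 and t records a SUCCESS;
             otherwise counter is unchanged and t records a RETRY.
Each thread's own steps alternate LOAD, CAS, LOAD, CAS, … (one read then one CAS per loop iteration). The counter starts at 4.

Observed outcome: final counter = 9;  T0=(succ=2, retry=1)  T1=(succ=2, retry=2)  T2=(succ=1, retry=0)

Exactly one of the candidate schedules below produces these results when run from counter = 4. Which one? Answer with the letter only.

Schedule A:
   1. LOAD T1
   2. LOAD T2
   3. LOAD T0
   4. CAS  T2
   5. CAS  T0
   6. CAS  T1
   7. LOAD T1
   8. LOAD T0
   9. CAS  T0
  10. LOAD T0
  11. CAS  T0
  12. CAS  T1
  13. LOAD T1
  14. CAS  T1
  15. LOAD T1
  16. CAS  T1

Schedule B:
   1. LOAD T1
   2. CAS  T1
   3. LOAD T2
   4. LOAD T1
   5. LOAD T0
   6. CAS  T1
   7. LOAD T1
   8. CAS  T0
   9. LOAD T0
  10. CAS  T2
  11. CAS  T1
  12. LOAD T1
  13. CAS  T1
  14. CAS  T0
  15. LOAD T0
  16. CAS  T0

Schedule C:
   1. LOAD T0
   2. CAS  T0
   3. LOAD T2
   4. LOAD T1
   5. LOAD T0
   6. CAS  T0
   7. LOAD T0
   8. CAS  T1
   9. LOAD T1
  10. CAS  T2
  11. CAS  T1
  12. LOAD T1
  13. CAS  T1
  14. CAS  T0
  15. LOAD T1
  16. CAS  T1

Tracing schedule A:
T1 LOAD — after: cnt=4, r=4 — load
T2 LOAD — after: cnt=4, r=4 — load
T0 LOAD — after: cnt=4, r=4 — load
T2 CAS — after: cnt=5, r=4 — ok
T0 CAS — after: cnt=5, r=4 — retry
T1 CAS — after: cnt=5, r=4 — retry
T1 LOAD — after: cnt=5, r=5 — load
T0 LOAD — after: cnt=5, r=5 — load
T0 CAS — after: cnt=6, r=5 — ok
T0 LOAD — after: cnt=6, r=6 — load
T0 CAS — after: cnt=7, r=6 — ok
T1 CAS — after: cnt=7, r=5 — retry
T1 LOAD — after: cnt=7, r=7 — load
T1 CAS — after: cnt=8, r=7 — ok
T1 LOAD — after: cnt=8, r=8 — load
T1 CAS — after: cnt=9, r=8 — ok

A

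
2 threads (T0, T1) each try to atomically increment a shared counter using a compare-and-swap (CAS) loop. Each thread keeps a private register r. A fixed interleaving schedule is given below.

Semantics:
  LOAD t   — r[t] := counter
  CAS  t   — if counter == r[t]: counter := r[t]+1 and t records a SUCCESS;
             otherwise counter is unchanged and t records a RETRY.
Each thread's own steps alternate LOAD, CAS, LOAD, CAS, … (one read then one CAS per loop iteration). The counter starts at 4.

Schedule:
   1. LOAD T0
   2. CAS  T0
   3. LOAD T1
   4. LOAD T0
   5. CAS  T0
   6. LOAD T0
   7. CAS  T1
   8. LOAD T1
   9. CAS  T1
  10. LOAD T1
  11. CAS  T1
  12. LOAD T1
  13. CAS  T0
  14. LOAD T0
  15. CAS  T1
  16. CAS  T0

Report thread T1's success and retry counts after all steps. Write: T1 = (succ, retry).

T0 LOAD — after: cnt=4, r=4 — load
T0 CAS — after: cnt=5, r=4 — ok
T1 LOAD — after: cnt=5, r=5 — load
T0 LOAD — after: cnt=5, r=5 — load
T0 CAS — after: cnt=6, r=5 — ok
T0 LOAD — after: cnt=6, r=6 — load
T1 CAS — after: cnt=6, r=5 — retry
T1 LOAD — after: cnt=6, r=6 — load
T1 CAS — after: cnt=7, r=6 — ok
T1 LOAD — after: cnt=7, r=7 — load
T1 CAS — after: cnt=8, r=7 — ok
T1 LOAD — after: cnt=8, r=8 — load
T0 CAS — after: cnt=8, r=6 — retry
T0 LOAD — after: cnt=8, r=8 — load
T1 CAS — after: cnt=9, r=8 — ok
T0 CAS — after: cnt=9, r=8 — retry

T1 = (3, 1)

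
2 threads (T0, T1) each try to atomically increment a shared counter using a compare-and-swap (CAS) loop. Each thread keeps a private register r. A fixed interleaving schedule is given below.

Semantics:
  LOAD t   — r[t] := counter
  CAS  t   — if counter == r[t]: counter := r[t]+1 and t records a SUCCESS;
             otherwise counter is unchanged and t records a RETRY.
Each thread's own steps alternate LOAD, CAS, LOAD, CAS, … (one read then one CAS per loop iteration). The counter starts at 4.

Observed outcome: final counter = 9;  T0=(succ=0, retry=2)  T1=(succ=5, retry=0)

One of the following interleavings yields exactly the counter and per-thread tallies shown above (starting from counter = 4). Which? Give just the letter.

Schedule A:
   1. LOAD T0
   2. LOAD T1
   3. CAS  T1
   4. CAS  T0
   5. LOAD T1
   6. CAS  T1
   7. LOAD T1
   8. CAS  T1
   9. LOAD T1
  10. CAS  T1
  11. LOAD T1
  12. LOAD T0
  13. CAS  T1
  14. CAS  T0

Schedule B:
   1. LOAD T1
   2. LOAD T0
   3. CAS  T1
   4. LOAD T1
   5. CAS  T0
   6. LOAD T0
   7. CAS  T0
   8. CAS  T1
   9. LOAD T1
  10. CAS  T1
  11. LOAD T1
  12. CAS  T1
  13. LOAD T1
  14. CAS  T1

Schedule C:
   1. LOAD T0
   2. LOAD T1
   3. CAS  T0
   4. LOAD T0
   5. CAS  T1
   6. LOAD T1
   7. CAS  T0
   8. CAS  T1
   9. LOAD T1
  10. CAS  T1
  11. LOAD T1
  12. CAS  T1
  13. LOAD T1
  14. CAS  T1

Tracing schedule A:
[1] T0.load  rd  (counter 4, T0.r 4)
[2] T1.load  rd  (counter 4, T1.r 4)
[3] T1.cas  hit  (counter 5, T1.r 4)
[4] T0.cas  miss  (counter 5, T0.r 4)
[5] T1.load  rd  (counter 5, T1.r 5)
[6] T1.cas  hit  (counter 6, T1.r 5)
[7] T1.load  rd  (counter 6, T1.r 6)
[8] T1.cas  hit  (counter 7, T1.r 6)
[9] T1.load  rd  (counter 7, T1.r 7)
[10] T1.cas  hit  (counter 8, T1.r 7)
[11] T1.load  rd  (counter 8, T1.r 8)
[12] T0.load  rd  (counter 8, T0.r 8)
[13] T1.cas  hit  (counter 9, T1.r 8)
[14] T0.cas  miss  (counter 9, T0.r 8)

A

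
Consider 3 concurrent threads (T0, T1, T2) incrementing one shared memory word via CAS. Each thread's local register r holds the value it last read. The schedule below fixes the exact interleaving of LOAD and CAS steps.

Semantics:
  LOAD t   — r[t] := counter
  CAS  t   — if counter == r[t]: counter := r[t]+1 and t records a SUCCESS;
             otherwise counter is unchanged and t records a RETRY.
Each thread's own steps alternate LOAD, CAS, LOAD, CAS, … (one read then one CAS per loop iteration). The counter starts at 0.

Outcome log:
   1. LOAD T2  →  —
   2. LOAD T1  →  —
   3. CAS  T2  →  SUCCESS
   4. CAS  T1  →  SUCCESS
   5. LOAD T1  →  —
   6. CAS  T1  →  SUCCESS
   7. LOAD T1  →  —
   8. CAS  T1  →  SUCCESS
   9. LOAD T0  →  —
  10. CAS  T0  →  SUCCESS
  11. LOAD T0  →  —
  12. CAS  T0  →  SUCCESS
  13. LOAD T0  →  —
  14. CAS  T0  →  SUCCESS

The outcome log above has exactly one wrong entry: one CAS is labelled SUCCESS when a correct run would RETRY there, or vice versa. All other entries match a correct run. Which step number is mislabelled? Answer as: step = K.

Re-executing:
1. LOAD T2 → mem=0 r[T2]=0 [LOAD]
2. LOAD T1 → mem=0 r[T1]=0 [LOAD]
3. CAS T2 → mem=1 r[T2]=0 [OK]
4. CAS T1 → mem=1 r[T1]=0 [RETRY]
5. LOAD T1 → mem=1 r[T1]=1 [LOAD]
6. CAS T1 → mem=2 r[T1]=1 [OK]
7. LOAD T1 → mem=2 r[T1]=2 [LOAD]
8. CAS T1 → mem=3 r[T1]=2 [OK]
9. LOAD T0 → mem=3 r[T0]=3 [LOAD]
10. CAS T0 → mem=4 r[T0]=3 [OK]
11. LOAD T0 → mem=4 r[T0]=4 [LOAD]
12. CAS T0 → mem=5 r[T0]=4 [OK]
13. LOAD T0 → mem=5 r[T0]=5 [LOAD]
14. CAS T0 → mem=6 r[T0]=5 [OK]
Log disagrees first at step 4.

step = 4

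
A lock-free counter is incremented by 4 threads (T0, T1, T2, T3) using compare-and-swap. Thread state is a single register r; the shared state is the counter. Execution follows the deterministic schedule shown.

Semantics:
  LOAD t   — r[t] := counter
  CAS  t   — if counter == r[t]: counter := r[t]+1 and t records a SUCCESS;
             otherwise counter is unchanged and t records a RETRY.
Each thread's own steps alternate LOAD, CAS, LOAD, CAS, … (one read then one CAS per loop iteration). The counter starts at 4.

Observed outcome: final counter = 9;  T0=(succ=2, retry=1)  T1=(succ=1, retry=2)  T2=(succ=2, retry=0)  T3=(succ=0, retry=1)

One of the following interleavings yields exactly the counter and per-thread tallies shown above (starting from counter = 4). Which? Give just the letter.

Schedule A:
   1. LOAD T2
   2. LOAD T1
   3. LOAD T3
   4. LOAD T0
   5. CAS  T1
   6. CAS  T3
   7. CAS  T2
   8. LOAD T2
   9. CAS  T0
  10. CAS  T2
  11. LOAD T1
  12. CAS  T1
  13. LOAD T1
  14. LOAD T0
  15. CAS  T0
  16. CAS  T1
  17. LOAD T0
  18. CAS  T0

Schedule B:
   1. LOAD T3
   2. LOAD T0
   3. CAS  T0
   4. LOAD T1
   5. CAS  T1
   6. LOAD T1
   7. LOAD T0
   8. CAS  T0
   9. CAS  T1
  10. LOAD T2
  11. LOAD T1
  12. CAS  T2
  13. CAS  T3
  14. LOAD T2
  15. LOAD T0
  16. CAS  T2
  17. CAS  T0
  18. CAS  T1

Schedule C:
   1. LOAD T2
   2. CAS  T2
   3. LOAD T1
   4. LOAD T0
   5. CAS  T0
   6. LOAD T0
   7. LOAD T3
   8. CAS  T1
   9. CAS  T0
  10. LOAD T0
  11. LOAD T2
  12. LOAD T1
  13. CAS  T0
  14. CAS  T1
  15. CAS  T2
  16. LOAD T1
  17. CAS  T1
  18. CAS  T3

B

Simulating candidate B:
[1] T3.load  rd  (counter 4, T3.r 4)
[2] T0.load  rd  (counter 4, T0.r 4)
[3] T0.cas  hit  (counter 5, T0.r 4)
[4] T1.load  rd  (counter 5, T1.r 5)
[5] T1.cas  hit  (counter 6, T1.r 5)
[6] T1.load  rd  (counter 6, T1.r 6)
[7] T0.load  rd  (counter 6, T0.r 6)
[8] T0.cas  hit  (counter 7, T0.r 6)
[9] T1.cas  miss  (counter 7, T1.r 6)
[10] T2.load  rd  (counter 7, T2.r 7)
[11] T1.load  rd  (counter 7, T1.r 7)
[12] T2.cas  hit  (counter 8, T2.r 7)
[13] T3.cas  miss  (counter 8, T3.r 4)
[14] T2.load  rd  (counter 8, T2.r 8)
[15] T0.load  rd  (counter 8, T0.r 8)
[16] T2.cas  hit  (counter 9, T2.r 8)
[17] T0.cas  miss  (counter 9, T0.r 8)
[18] T1.cas  miss  (counter 9, T1.r 7)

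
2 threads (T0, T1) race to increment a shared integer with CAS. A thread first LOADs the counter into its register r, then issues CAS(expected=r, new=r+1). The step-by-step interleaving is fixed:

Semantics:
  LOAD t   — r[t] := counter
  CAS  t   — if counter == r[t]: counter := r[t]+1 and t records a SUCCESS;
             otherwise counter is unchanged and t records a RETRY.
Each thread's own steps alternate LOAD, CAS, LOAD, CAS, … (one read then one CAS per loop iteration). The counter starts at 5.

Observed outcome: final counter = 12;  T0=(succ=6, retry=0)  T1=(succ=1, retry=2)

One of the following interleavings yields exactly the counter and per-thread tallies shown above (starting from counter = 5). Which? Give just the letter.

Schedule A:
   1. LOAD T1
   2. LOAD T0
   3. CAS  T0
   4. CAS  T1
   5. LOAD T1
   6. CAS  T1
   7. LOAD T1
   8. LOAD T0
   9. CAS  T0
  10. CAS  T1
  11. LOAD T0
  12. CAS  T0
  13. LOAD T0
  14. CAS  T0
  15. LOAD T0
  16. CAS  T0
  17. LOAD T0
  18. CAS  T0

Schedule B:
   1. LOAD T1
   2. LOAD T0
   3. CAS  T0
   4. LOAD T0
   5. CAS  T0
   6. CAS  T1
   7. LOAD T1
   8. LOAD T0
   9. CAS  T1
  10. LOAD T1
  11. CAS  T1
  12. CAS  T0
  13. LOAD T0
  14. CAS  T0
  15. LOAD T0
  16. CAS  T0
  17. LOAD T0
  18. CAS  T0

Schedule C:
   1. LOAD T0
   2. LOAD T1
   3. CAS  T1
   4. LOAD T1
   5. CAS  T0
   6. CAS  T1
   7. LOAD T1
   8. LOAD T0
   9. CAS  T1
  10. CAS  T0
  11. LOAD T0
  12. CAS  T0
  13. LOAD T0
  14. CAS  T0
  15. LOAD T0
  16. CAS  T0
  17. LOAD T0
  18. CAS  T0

Tracing schedule A:
step 1: T1 LOAD ⇒ load; ctr=5 reg=5
step 2: T0 LOAD ⇒ load; ctr=5 reg=5
step 3: T0 CAS ⇒ ok; ctr=6 reg=5
step 4: T1 CAS ⇒ retry; ctr=6 reg=5
step 5: T1 LOAD ⇒ load; ctr=6 reg=6
step 6: T1 CAS ⇒ ok; ctr=7 reg=6
step 7: T1 LOAD ⇒ load; ctr=7 reg=7
step 8: T0 LOAD ⇒ load; ctr=7 reg=7
step 9: T0 CAS ⇒ ok; ctr=8 reg=7
step 10: T1 CAS ⇒ retry; ctr=8 reg=7
step 11: T0 LOAD ⇒ load; ctr=8 reg=8
step 12: T0 CAS ⇒ ok; ctr=9 reg=8
step 13: T0 LOAD ⇒ load; ctr=9 reg=9
step 14: T0 CAS ⇒ ok; ctr=10 reg=9
step 15: T0 LOAD ⇒ load; ctr=10 reg=10
step 16: T0 CAS ⇒ ok; ctr=11 reg=10
step 17: T0 LOAD ⇒ load; ctr=11 reg=11
step 18: T0 CAS ⇒ ok; ctr=12 reg=11

A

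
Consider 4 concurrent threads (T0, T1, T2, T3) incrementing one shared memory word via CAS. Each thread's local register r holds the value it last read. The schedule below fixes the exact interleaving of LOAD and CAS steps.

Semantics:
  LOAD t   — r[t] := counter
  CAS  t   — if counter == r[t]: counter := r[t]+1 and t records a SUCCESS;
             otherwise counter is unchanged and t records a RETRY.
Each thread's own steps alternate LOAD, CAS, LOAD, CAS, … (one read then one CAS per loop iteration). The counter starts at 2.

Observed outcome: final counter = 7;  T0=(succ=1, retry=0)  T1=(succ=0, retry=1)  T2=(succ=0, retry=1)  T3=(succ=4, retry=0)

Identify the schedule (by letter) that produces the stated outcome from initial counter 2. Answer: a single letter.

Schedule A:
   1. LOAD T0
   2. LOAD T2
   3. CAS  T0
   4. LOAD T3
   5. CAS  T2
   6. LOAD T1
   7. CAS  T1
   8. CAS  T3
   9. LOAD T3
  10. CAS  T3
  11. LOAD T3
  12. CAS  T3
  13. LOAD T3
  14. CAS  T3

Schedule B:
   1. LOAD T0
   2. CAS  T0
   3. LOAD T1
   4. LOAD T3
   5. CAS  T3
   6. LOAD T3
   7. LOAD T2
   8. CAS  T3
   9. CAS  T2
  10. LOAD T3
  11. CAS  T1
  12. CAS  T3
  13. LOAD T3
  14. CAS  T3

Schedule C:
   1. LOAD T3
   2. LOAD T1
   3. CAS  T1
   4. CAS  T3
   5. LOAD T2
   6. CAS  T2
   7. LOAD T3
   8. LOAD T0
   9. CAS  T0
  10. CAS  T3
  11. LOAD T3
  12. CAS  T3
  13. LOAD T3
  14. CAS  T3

Run B:
   1) LOAD T0:  M=2  r_T0=2
   2) CAS  T0:  M=3  r_T0=2 ✓
   3) LOAD T1:  M=3  r_T1=3
   4) LOAD T3:  M=3  r_T3=3
   5) CAS  T3:  M=4  r_T3=3 ✓
   6) LOAD T3:  M=4  r_T3=4
   7) LOAD T2:  M=4  r_T2=4
   8) CAS  T3:  M=5  r_T3=4 ✓
   9) CAS  T2:  M=5  r_T2=4 ✗
  10) LOAD T3:  M=5  r_T3=5
  11) CAS  T1:  M=5  r_T1=3 ✗
  12) CAS  T3:  M=6  r_T3=5 ✓
  13) LOAD T3:  M=6  r_T3=6
  14) CAS  T3:  M=7  r_T3=6 ✓

B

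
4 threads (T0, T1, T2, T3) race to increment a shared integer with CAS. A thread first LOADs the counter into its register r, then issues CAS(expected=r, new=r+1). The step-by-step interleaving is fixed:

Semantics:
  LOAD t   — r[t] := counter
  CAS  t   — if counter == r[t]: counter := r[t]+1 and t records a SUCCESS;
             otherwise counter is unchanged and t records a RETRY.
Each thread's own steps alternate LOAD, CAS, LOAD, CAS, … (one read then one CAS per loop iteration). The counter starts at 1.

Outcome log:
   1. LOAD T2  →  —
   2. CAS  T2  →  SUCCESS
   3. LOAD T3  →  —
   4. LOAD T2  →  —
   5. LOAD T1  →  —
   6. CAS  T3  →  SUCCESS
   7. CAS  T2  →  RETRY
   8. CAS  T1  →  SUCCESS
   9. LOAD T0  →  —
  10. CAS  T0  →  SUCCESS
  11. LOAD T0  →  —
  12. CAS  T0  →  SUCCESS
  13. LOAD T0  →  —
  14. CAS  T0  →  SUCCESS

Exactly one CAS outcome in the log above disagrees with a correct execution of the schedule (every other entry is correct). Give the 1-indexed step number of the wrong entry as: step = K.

Re-executing:
step 1: T2 LOAD ⇒ load; ctr=1 reg=1
step 2: T2 CAS ⇒ ok; ctr=2 reg=1
step 3: T3 LOAD ⇒ load; ctr=2 reg=2
step 4: T2 LOAD ⇒ load; ctr=2 reg=2
step 5: T1 LOAD ⇒ load; ctr=2 reg=2
step 6: T3 CAS ⇒ ok; ctr=3 reg=2
step 7: T2 CAS ⇒ retry; ctr=3 reg=2
step 8: T1 CAS ⇒ retry; ctr=3 reg=2
step 9: T0 LOAD ⇒ load; ctr=3 reg=3
step 10: T0 CAS ⇒ ok; ctr=4 reg=3
step 11: T0 LOAD ⇒ load; ctr=4 reg=4
step 12: T0 CAS ⇒ ok; ctr=5 reg=4
step 13: T0 LOAD ⇒ load; ctr=5 reg=5
step 14: T0 CAS ⇒ ok; ctr=6 reg=5
Flip is step 8.

step = 8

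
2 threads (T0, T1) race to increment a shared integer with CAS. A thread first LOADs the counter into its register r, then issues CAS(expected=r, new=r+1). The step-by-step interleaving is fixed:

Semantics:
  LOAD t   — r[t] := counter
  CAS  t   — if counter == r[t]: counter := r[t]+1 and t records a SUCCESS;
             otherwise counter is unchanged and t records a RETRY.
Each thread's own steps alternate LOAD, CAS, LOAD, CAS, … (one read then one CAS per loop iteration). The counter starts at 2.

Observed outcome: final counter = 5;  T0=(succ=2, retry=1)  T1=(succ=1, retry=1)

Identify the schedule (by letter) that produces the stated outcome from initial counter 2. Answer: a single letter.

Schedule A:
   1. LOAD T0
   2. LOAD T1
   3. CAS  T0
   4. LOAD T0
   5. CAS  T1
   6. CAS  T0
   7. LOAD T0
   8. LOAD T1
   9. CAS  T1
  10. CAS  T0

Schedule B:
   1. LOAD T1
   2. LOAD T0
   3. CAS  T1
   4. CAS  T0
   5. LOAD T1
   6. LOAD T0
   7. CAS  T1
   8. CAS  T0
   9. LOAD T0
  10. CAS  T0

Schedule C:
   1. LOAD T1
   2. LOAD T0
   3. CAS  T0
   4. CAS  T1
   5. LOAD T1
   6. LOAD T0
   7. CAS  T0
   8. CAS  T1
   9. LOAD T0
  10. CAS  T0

A

Simulating candidate A:
   1) LOAD T0:  M=2  r_T0=2
   2) LOAD T1:  M=2  r_T1=2
   3) CAS  T0:  M=3  r_T0=2 ✓
   4) LOAD T0:  M=3  r_T0=3
   5) CAS  T1:  M=3  r_T1=2 ✗
   6) CAS  T0:  M=4  r_T0=3 ✓
   7) LOAD T0:  M=4  r_T0=4
   8) LOAD T1:  M=4  r_T1=4
   9) CAS  T1:  M=5  r_T1=4 ✓
  10) CAS  T0:  M=5  r_T0=4 ✗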